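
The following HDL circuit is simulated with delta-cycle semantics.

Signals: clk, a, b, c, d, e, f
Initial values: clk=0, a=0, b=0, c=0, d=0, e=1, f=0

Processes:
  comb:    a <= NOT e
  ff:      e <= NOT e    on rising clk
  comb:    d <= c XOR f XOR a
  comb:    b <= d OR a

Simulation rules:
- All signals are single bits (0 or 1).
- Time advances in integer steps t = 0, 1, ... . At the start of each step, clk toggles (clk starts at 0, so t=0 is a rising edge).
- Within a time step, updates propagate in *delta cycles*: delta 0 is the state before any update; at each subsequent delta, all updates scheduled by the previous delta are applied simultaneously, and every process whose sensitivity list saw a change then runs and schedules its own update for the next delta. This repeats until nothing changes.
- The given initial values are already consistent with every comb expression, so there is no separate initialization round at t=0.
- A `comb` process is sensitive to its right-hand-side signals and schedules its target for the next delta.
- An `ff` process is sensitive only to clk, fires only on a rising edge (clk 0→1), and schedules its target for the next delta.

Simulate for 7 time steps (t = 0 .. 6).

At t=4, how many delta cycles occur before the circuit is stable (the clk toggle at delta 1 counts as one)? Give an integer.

t=0 Δ0: b=0 d=0 clk=0 a=0 f=0 c=0 e=1
  Δ1: clk:0→1
  Δ2: e:1→0
  Δ3: a:0→1
  Δ4: b:0→1, d:0→1
  (4Δ to stable)
t=1 Δ0: b=1 d=1 clk=1 a=1 f=0 c=0 e=0
  Δ1: clk:1→0
  (1Δ to stable)
t=2 Δ0: b=1 d=1 clk=0 a=1 f=0 c=0 e=0
  Δ1: clk:0→1
  Δ2: e:0→1
  Δ3: a:1→0
  Δ4: d:1→0
  Δ5: b:1→0
  (5Δ to stable)
t=3 Δ0: b=0 d=0 clk=1 a=0 f=0 c=0 e=1
  Δ1: clk:1→0
  (1Δ to stable)
t=4 Δ0: b=0 d=0 clk=0 a=0 f=0 c=0 e=1
  Δ1: clk:0→1
  Δ2: e:1→0
  Δ3: a:0→1
  Δ4: b:0→1, d:0→1
  (4Δ to stable)
t=5 Δ0: b=1 d=1 clk=1 a=1 f=0 c=0 e=0
  Δ1: clk:1→0
  (1Δ to stable)
t=6 Δ0: b=1 d=1 clk=0 a=1 f=0 c=0 e=0
  Δ1: clk:0→1
  Δ2: e:0→1
  Δ3: a:1→0
  Δ4: d:1→0
  Δ5: b:1→0
  (5Δ to stable)

4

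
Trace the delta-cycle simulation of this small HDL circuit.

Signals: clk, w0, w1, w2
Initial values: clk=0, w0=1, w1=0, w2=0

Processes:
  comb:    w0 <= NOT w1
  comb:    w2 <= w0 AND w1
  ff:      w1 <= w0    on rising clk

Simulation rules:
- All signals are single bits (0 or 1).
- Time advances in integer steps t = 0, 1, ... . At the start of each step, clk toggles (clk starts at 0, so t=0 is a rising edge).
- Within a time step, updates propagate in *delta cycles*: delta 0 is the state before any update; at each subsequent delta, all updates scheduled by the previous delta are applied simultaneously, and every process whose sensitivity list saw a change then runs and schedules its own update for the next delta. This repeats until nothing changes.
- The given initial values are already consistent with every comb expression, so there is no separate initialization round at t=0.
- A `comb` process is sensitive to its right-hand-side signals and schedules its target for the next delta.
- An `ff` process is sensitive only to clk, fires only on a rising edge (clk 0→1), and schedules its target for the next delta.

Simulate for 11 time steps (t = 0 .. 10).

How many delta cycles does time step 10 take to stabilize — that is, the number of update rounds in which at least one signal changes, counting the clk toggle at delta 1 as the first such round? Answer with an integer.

t=0 Δ0: w0=1 w1=0 clk=0 w2=0
  Δ1: clk:0→1
  Δ2: w1:0→1
  Δ3: w0:1→0, w2:0→1
  Δ4: w2:1→0
  (4Δ to stable)
t=1 Δ0: w0=0 w1=1 clk=1 w2=0
  Δ1: clk:1→0
  (1Δ to stable)
t=2 Δ0: w0=0 w1=1 clk=0 w2=0
  Δ1: clk:0→1
  Δ2: w1:1→0
  Δ3: w0:0→1
  (3Δ to stable)
t=3 Δ0: w0=1 w1=0 clk=1 w2=0
  Δ1: clk:1→0
  (1Δ to stable)
t=4 Δ0: w0=1 w1=0 clk=0 w2=0
  Δ1: clk:0→1
  Δ2: w1:0→1
  Δ3: w0:1→0, w2:0→1
  Δ4: w2:1→0
  (4Δ to stable)
t=5 Δ0: w0=0 w1=1 clk=1 w2=0
  Δ1: clk:1→0
  (1Δ to stable)
t=6 Δ0: w0=0 w1=1 clk=0 w2=0
  Δ1: clk:0→1
  Δ2: w1:1→0
  Δ3: w0:0→1
  (3Δ to stable)
t=7 Δ0: w0=1 w1=0 clk=1 w2=0
  Δ1: clk:1→0
  (1Δ to stable)
t=8 Δ0: w0=1 w1=0 clk=0 w2=0
  Δ1: clk:0→1
  Δ2: w1:0→1
  Δ3: w0:1→0, w2:0→1
  Δ4: w2:1→0
  (4Δ to stable)
t=9 Δ0: w0=0 w1=1 clk=1 w2=0
  Δ1: clk:1→0
  (1Δ to stable)
t=10 Δ0: w0=0 w1=1 clk=0 w2=0
  Δ1: clk:0→1
  Δ2: w1:1→0
  Δ3: w0:0→1
  (3Δ to stable)

3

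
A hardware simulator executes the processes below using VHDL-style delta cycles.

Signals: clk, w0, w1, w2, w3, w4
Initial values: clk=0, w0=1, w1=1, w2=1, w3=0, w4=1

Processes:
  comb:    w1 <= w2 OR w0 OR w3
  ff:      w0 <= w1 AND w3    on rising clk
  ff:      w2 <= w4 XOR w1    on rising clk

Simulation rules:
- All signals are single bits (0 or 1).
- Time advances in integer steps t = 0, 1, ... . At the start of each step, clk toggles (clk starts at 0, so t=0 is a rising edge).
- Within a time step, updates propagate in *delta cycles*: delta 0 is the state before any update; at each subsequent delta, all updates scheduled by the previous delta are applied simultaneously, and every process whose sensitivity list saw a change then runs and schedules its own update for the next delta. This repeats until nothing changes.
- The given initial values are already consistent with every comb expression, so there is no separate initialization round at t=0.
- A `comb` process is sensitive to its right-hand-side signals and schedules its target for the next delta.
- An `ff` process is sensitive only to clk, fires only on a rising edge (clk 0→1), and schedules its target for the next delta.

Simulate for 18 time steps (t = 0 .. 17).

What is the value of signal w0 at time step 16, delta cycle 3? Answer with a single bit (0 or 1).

t0.Δ0 w2=1 w4=1 w0=1 w3=0 w1=1 clk=0
t0.Δ1 w2=1 w4=1 w0=1 w3=0 w1=1 clk=1
t0.Δ2 w2=0 w4=1 w0=0 w3=0 w1=1 clk=1
t0.Δ3 w2=0 w4=1 w0=0 w3=0 w1=0 clk=1
t1.Δ0 w2=0 w4=1 w0=0 w3=0 w1=0 clk=1
t1.Δ1 w2=0 w4=1 w0=0 w3=0 w1=0 clk=0
t2.Δ0 w2=0 w4=1 w0=0 w3=0 w1=0 clk=0
t2.Δ1 w2=0 w4=1 w0=0 w3=0 w1=0 clk=1
t2.Δ2 w2=1 w4=1 w0=0 w3=0 w1=0 clk=1
t2.Δ3 w2=1 w4=1 w0=0 w3=0 w1=1 clk=1
t3.Δ0 w2=1 w4=1 w0=0 w3=0 w1=1 clk=1
t3.Δ1 w2=1 w4=1 w0=0 w3=0 w1=1 clk=0
t4.Δ0 w2=1 w4=1 w0=0 w3=0 w1=1 clk=0
t4.Δ1 w2=1 w4=1 w0=0 w3=0 w1=1 clk=1
t4.Δ2 w2=0 w4=1 w0=0 w3=0 w1=1 clk=1
t4.Δ3 w2=0 w4=1 w0=0 w3=0 w1=0 clk=1
t5.Δ0 w2=0 w4=1 w0=0 w3=0 w1=0 clk=1
t5.Δ1 w2=0 w4=1 w0=0 w3=0 w1=0 clk=0
t6.Δ0 w2=0 w4=1 w0=0 w3=0 w1=0 clk=0
t6.Δ1 w2=0 w4=1 w0=0 w3=0 w1=0 clk=1
t6.Δ2 w2=1 w4=1 w0=0 w3=0 w1=0 clk=1
t6.Δ3 w2=1 w4=1 w0=0 w3=0 w1=1 clk=1
t7.Δ0 w2=1 w4=1 w0=0 w3=0 w1=1 clk=1
t7.Δ1 w2=1 w4=1 w0=0 w3=0 w1=1 clk=0
t8.Δ0 w2=1 w4=1 w0=0 w3=0 w1=1 clk=0
t8.Δ1 w2=1 w4=1 w0=0 w3=0 w1=1 clk=1
t8.Δ2 w2=0 w4=1 w0=0 w3=0 w1=1 clk=1
t8.Δ3 w2=0 w4=1 w0=0 w3=0 w1=0 clk=1
t9.Δ0 w2=0 w4=1 w0=0 w3=0 w1=0 clk=1
t9.Δ1 w2=0 w4=1 w0=0 w3=0 w1=0 clk=0
t10.Δ0 w2=0 w4=1 w0=0 w3=0 w1=0 clk=0
t10.Δ1 w2=0 w4=1 w0=0 w3=0 w1=0 clk=1
t10.Δ2 w2=1 w4=1 w0=0 w3=0 w1=0 clk=1
t10.Δ3 w2=1 w4=1 w0=0 w3=0 w1=1 clk=1
t11.Δ0 w2=1 w4=1 w0=0 w3=0 w1=1 clk=1
t11.Δ1 w2=1 w4=1 w0=0 w3=0 w1=1 clk=0
t12.Δ0 w2=1 w4=1 w0=0 w3=0 w1=1 clk=0
t12.Δ1 w2=1 w4=1 w0=0 w3=0 w1=1 clk=1
t12.Δ2 w2=0 w4=1 w0=0 w3=0 w1=1 clk=1
t12.Δ3 w2=0 w4=1 w0=0 w3=0 w1=0 clk=1
t13.Δ0 w2=0 w4=1 w0=0 w3=0 w1=0 clk=1
t13.Δ1 w2=0 w4=1 w0=0 w3=0 w1=0 clk=0
t14.Δ0 w2=0 w4=1 w0=0 w3=0 w1=0 clk=0
t14.Δ1 w2=0 w4=1 w0=0 w3=0 w1=0 clk=1
t14.Δ2 w2=1 w4=1 w0=0 w3=0 w1=0 clk=1
t14.Δ3 w2=1 w4=1 w0=0 w3=0 w1=1 clk=1
t15.Δ0 w2=1 w4=1 w0=0 w3=0 w1=1 clk=1
t15.Δ1 w2=1 w4=1 w0=0 w3=0 w1=1 clk=0
t16.Δ0 w2=1 w4=1 w0=0 w3=0 w1=1 clk=0
t16.Δ1 w2=1 w4=1 w0=0 w3=0 w1=1 clk=1
t16.Δ2 w2=0 w4=1 w0=0 w3=0 w1=1 clk=1
t16.Δ3 w2=0 w4=1 w0=0 w3=0 w1=0 clk=1
t17.Δ0 w2=0 w4=1 w0=0 w3=0 w1=0 clk=1
t17.Δ1 w2=0 w4=1 w0=0 w3=0 w1=0 clk=0

0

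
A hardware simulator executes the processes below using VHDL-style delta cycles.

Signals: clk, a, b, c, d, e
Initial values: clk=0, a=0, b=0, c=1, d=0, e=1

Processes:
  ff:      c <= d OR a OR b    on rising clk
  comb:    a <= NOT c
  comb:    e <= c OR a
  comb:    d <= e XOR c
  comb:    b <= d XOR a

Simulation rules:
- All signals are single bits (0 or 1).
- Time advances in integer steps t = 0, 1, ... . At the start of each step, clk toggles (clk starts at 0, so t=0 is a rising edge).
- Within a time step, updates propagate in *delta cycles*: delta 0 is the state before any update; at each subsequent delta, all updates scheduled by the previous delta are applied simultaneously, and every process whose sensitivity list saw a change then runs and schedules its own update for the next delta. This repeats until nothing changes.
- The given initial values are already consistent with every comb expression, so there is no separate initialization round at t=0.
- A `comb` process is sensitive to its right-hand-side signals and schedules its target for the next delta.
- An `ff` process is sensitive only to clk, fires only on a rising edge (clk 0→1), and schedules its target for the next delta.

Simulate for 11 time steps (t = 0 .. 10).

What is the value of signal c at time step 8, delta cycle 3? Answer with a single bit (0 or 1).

0

t=0 Δ0: clk=0 e=1 c=1 a=0 b=0 d=0
  Δ1: clk:0→1
  Δ2: c:1→0
  Δ3: e:1→0, a:0→1, d:0→1
  Δ4: e:0→1, d:1→0
  Δ5: b:0→1, d:0→1
  Δ6: b:1→0
  (6Δ to stable)
t=1 Δ0: clk=1 e=1 c=0 a=1 b=0 d=1
  Δ1: clk:1→0
  (1Δ to stable)
t=2 Δ0: clk=0 e=1 c=0 a=1 b=0 d=1
  Δ1: clk:0→1
  Δ2: c:0→1
  Δ3: a:1→0, d:1→0
  (3Δ to stable)
t=3 Δ0: clk=1 e=1 c=1 a=0 b=0 d=0
  Δ1: clk:1→0
  (1Δ to stable)
t=4 Δ0: clk=0 e=1 c=1 a=0 b=0 d=0
  Δ1: clk:0→1
  Δ2: c:1→0
  Δ3: e:1→0, a:0→1, d:0→1
  Δ4: e:0→1, d:1→0
  Δ5: b:0→1, d:0→1
  Δ6: b:1→0
  (6Δ to stable)
t=5 Δ0: clk=1 e=1 c=0 a=1 b=0 d=1
  Δ1: clk:1→0
  (1Δ to stable)
t=6 Δ0: clk=0 e=1 c=0 a=1 b=0 d=1
  Δ1: clk:0→1
  Δ2: c:0→1
  Δ3: a:1→0, d:1→0
  (3Δ to stable)
t=7 Δ0: clk=1 e=1 c=1 a=0 b=0 d=0
  Δ1: clk:1→0
  (1Δ to stable)
t=8 Δ0: clk=0 e=1 c=1 a=0 b=0 d=0
  Δ1: clk:0→1
  Δ2: c:1→0
  Δ3: e:1→0, a:0→1, d:0→1
  Δ4: e:0→1, d:1→0
  Δ5: b:0→1, d:0→1
  Δ6: b:1→0
  (6Δ to stable)
t=9 Δ0: clk=1 e=1 c=0 a=1 b=0 d=1
  Δ1: clk:1→0
  (1Δ to stable)
t=10 Δ0: clk=0 e=1 c=0 a=1 b=0 d=1
  Δ1: clk:0→1
  Δ2: c:0→1
  Δ3: a:1→0, d:1→0
  (3Δ to stable)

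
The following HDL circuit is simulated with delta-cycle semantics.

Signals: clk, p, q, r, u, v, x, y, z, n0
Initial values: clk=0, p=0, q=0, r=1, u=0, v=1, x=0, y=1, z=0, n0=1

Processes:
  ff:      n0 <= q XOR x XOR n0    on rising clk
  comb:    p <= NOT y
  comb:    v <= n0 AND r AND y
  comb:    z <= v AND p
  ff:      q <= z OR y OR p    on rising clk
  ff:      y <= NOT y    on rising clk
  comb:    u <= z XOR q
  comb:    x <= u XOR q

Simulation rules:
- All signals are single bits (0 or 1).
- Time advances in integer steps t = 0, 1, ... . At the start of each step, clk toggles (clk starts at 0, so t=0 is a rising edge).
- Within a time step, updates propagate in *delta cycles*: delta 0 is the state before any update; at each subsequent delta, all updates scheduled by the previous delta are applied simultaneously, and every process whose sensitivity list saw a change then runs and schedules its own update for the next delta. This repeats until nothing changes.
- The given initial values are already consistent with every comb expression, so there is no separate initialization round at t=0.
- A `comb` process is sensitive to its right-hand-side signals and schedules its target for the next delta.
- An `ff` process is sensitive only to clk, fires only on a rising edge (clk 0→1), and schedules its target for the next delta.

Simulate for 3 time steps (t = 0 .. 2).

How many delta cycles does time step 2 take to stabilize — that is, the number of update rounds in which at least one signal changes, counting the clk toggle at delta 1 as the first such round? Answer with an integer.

3

t0.Δ0 u=0 r=1 v=1 q=0 p=0 y=1 z=0 x=0 n0=1 clk=0
t0.Δ1 u=0 r=1 v=1 q=0 p=0 y=1 z=0 x=0 n0=1 clk=1
t0.Δ2 u=0 r=1 v=1 q=1 p=0 y=0 z=0 x=0 n0=1 clk=1
t0.Δ3 u=1 r=1 v=0 q=1 p=1 y=0 z=0 x=1 n0=1 clk=1
t0.Δ4 u=1 r=1 v=0 q=1 p=1 y=0 z=0 x=0 n0=1 clk=1
t1.Δ0 u=1 r=1 v=0 q=1 p=1 y=0 z=0 x=0 n0=1 clk=1
t1.Δ1 u=1 r=1 v=0 q=1 p=1 y=0 z=0 x=0 n0=1 clk=0
t2.Δ0 u=1 r=1 v=0 q=1 p=1 y=0 z=0 x=0 n0=1 clk=0
t2.Δ1 u=1 r=1 v=0 q=1 p=1 y=0 z=0 x=0 n0=1 clk=1
t2.Δ2 u=1 r=1 v=0 q=1 p=1 y=1 z=0 x=0 n0=0 clk=1
t2.Δ3 u=1 r=1 v=0 q=1 p=0 y=1 z=0 x=0 n0=0 clk=1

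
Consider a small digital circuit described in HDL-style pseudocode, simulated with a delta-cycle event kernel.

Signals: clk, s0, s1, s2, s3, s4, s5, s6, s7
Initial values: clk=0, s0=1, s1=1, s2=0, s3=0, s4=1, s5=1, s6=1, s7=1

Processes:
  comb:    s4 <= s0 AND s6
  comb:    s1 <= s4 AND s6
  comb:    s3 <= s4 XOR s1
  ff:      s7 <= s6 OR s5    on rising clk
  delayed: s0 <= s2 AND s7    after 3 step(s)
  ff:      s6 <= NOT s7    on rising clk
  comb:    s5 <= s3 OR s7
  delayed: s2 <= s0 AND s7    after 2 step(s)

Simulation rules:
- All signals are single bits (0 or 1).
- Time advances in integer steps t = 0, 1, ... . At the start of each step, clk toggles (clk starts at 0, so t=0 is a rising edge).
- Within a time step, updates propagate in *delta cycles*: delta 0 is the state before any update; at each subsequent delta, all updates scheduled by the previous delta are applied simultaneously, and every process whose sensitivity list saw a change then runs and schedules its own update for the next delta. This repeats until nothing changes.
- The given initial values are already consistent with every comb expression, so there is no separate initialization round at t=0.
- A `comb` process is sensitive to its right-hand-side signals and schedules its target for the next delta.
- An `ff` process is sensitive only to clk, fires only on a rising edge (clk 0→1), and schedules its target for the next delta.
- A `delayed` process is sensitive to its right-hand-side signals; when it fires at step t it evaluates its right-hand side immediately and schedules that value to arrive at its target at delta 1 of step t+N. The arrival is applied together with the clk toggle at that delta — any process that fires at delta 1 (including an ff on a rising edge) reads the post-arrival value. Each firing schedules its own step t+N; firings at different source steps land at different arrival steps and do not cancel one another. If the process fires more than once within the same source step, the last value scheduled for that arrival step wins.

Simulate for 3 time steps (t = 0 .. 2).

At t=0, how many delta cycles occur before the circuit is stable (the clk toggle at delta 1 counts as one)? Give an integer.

[bits: s1,s5,s3,s6,s2,s4,s7,clk,s0]
t=0: Δ0=110101101 Δ1=110101111 Δ2=110001111 Δ3=010000111 | 3Δ
t=1: Δ0=010000111 Δ1=010000101 | 1Δ
t=2: Δ0=010000101 Δ1=010000111 | 1Δ

3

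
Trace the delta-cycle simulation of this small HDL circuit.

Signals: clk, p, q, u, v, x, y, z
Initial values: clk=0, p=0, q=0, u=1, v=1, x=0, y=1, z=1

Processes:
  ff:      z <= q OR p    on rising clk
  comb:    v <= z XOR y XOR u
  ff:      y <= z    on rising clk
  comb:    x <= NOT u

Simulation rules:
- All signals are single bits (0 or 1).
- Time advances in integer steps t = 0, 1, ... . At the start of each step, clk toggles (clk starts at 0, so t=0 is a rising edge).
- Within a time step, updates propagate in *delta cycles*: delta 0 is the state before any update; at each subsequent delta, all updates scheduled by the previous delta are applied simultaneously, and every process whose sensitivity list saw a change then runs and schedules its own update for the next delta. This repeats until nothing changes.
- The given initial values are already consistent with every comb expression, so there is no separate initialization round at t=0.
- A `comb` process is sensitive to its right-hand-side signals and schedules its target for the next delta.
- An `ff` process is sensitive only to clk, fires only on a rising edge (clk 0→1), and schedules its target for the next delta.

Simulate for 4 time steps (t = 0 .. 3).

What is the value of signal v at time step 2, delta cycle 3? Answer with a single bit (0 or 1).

1

[bits: v,u,p,q,clk,y,x,z]
t=0: Δ0=11000101 Δ1=11001101 Δ2=11001100 Δ3=01001100 | 3Δ
t=1: Δ0=01001100 Δ1=01000100 | 1Δ
t=2: Δ0=01000100 Δ1=01001100 Δ2=01001000 Δ3=11001000 | 3Δ
t=3: Δ0=11001000 Δ1=11000000 | 1Δ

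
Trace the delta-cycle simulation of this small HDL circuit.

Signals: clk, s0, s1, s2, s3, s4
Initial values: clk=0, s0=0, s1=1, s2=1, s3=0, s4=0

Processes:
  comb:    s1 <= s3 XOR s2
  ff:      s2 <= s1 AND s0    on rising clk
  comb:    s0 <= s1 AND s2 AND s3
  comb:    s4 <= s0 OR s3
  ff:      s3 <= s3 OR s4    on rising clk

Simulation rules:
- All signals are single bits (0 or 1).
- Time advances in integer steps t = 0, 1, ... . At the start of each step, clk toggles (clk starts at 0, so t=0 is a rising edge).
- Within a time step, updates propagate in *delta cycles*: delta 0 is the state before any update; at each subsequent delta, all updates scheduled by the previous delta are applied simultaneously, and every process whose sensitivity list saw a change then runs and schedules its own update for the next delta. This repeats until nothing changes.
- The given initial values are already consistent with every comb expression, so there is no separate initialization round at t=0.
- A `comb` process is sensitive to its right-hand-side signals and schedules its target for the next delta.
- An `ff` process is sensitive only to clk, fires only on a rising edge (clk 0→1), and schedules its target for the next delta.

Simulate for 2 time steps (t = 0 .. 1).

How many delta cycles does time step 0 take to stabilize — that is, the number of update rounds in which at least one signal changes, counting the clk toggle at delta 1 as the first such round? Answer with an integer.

3

t=0 Δ0: s3=0 s0=0 clk=0 s4=0 s1=1 s2=1
  Δ1: clk:0→1
  Δ2: s2:1→0
  Δ3: s1:1→0
  (3Δ to stable)
t=1 Δ0: s3=0 s0=0 clk=1 s4=0 s1=0 s2=0
  Δ1: clk:1→0
  (1Δ to stable)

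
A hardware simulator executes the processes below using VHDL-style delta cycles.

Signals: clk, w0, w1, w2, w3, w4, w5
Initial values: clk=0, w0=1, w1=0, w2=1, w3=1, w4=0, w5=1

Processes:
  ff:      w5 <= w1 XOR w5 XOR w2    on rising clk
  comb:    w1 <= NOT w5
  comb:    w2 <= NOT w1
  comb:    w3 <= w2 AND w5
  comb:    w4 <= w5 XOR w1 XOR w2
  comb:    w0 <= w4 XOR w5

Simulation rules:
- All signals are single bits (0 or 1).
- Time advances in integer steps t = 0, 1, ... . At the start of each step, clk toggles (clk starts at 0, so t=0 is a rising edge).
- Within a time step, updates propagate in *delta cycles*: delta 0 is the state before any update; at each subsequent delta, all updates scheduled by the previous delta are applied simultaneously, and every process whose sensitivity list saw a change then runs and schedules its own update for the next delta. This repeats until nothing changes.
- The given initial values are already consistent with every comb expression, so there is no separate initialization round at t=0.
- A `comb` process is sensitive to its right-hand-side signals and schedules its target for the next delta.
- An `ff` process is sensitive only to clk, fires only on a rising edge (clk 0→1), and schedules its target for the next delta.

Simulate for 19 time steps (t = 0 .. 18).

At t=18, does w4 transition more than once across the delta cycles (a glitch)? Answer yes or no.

t=0 Δ0: w5=1 clk=0 w3=1 w1=0 w0=1 w4=0 w2=1
  Δ1: clk:0→1
  Δ2: w5:1→0
  Δ3: w3:1→0, w1:0→1, w0:1→0, w4:0→1
  Δ4: w0:0→1, w4:1→0, w2:1→0
  Δ5: w0:1→0, w4:0→1
  Δ6: w0:0→1
  (6Δ to stable)
t=1 Δ0: w5=0 clk=1 w3=0 w1=1 w0=1 w4=1 w2=0
  Δ1: clk:1→0
  (1Δ to stable)
t=2 Δ0: w5=0 clk=0 w3=0 w1=1 w0=1 w4=1 w2=0
  Δ1: clk:0→1
  Δ2: w5:0→1
  Δ3: w1:1→0, w0:1→0, w4:1→0
  Δ4: w0:0→1, w4:0→1, w2:0→1
  Δ5: w3:0→1, w0:1→0, w4:1→0
  Δ6: w0:0→1
  (6Δ to stable)
t=3 Δ0: w5=1 clk=1 w3=1 w1=0 w0=1 w4=0 w2=1
  Δ1: clk:1→0
  (1Δ to stable)
t=4 Δ0: w5=1 clk=0 w3=1 w1=0 w0=1 w4=0 w2=1
  Δ1: clk:0→1
  Δ2: w5:1→0
  Δ3: w3:1→0, w1:0→1, w0:1→0, w4:0→1
  Δ4: w0:0→1, w4:1→0, w2:1→0
  Δ5: w0:1→0, w4:0→1
  Δ6: w0:0→1
  (6Δ to stable)
t=5 Δ0: w5=0 clk=1 w3=0 w1=1 w0=1 w4=1 w2=0
  Δ1: clk:1→0
  (1Δ to stable)
t=6 Δ0: w5=0 clk=0 w3=0 w1=1 w0=1 w4=1 w2=0
  Δ1: clk:0→1
  Δ2: w5:0→1
  Δ3: w1:1→0, w0:1→0, w4:1→0
  Δ4: w0:0→1, w4:0→1, w2:0→1
  Δ5: w3:0→1, w0:1→0, w4:1→0
  Δ6: w0:0→1
  (6Δ to stable)
t=7 Δ0: w5=1 clk=1 w3=1 w1=0 w0=1 w4=0 w2=1
  Δ1: clk:1→0
  (1Δ to stable)
t=8 Δ0: w5=1 clk=0 w3=1 w1=0 w0=1 w4=0 w2=1
  Δ1: clk:0→1
  Δ2: w5:1→0
  Δ3: w3:1→0, w1:0→1, w0:1→0, w4:0→1
  Δ4: w0:0→1, w4:1→0, w2:1→0
  Δ5: w0:1→0, w4:0→1
  Δ6: w0:0→1
  (6Δ to stable)
t=9 Δ0: w5=0 clk=1 w3=0 w1=1 w0=1 w4=1 w2=0
  Δ1: clk:1→0
  (1Δ to stable)
t=10 Δ0: w5=0 clk=0 w3=0 w1=1 w0=1 w4=1 w2=0
  Δ1: clk:0→1
  Δ2: w5:0→1
  Δ3: w1:1→0, w0:1→0, w4:1→0
  Δ4: w0:0→1, w4:0→1, w2:0→1
  Δ5: w3:0→1, w0:1→0, w4:1→0
  Δ6: w0:0→1
  (6Δ to stable)
t=11 Δ0: w5=1 clk=1 w3=1 w1=0 w0=1 w4=0 w2=1
  Δ1: clk:1→0
  (1Δ to stable)
t=12 Δ0: w5=1 clk=0 w3=1 w1=0 w0=1 w4=0 w2=1
  Δ1: clk:0→1
  Δ2: w5:1→0
  Δ3: w3:1→0, w1:0→1, w0:1→0, w4:0→1
  Δ4: w0:0→1, w4:1→0, w2:1→0
  Δ5: w0:1→0, w4:0→1
  Δ6: w0:0→1
  (6Δ to stable)
t=13 Δ0: w5=0 clk=1 w3=0 w1=1 w0=1 w4=1 w2=0
  Δ1: clk:1→0
  (1Δ to stable)
t=14 Δ0: w5=0 clk=0 w3=0 w1=1 w0=1 w4=1 w2=0
  Δ1: clk:0→1
  Δ2: w5:0→1
  Δ3: w1:1→0, w0:1→0, w4:1→0
  Δ4: w0:0→1, w4:0→1, w2:0→1
  Δ5: w3:0→1, w0:1→0, w4:1→0
  Δ6: w0:0→1
  (6Δ to stable)
t=15 Δ0: w5=1 clk=1 w3=1 w1=0 w0=1 w4=0 w2=1
  Δ1: clk:1→0
  (1Δ to stable)
t=16 Δ0: w5=1 clk=0 w3=1 w1=0 w0=1 w4=0 w2=1
  Δ1: clk:0→1
  Δ2: w5:1→0
  Δ3: w3:1→0, w1:0→1, w0:1→0, w4:0→1
  Δ4: w0:0→1, w4:1→0, w2:1→0
  Δ5: w0:1→0, w4:0→1
  Δ6: w0:0→1
  (6Δ to stable)
t=17 Δ0: w5=0 clk=1 w3=0 w1=1 w0=1 w4=1 w2=0
  Δ1: clk:1→0
  (1Δ to stable)
t=18 Δ0: w5=0 clk=0 w3=0 w1=1 w0=1 w4=1 w2=0
  Δ1: clk:0→1
  Δ2: w5:0→1
  Δ3: w1:1→0, w0:1→0, w4:1→0
  Δ4: w0:0→1, w4:0→1, w2:0→1
  Δ5: w3:0→1, w0:1→0, w4:1→0
  Δ6: w0:0→1
  (6Δ to stable)

yes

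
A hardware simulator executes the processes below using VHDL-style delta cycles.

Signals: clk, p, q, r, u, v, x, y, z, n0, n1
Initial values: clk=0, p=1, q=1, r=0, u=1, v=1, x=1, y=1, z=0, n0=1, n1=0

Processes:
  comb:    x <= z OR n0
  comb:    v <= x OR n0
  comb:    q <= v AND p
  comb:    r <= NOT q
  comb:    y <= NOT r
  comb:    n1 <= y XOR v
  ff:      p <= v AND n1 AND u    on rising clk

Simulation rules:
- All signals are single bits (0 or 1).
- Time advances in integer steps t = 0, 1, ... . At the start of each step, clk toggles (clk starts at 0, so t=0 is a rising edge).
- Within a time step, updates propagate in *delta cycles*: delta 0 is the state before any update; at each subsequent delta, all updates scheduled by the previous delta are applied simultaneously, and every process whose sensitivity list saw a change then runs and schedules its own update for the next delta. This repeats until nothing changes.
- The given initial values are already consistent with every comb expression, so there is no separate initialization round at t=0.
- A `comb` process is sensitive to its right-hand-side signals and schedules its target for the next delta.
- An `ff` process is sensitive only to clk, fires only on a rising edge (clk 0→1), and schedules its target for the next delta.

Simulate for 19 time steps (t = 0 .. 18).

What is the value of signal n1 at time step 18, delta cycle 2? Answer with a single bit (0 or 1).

t=0 Δ0: x=1 y=1 n1=0 p=1 v=1 r=0 q=1 z=0 u=1 n0=1 clk=0
  Δ1: clk:0→1
  Δ2: p:1→0
  Δ3: q:1→0
  Δ4: r:0→1
  Δ5: y:1→0
  Δ6: n1:0→1
  (6Δ to stable)
t=1 Δ0: x=1 y=0 n1=1 p=0 v=1 r=1 q=0 z=0 u=1 n0=1 clk=1
  Δ1: clk:1→0
  (1Δ to stable)
t=2 Δ0: x=1 y=0 n1=1 p=0 v=1 r=1 q=0 z=0 u=1 n0=1 clk=0
  Δ1: clk:0→1
  Δ2: p:0→1
  Δ3: q:0→1
  Δ4: r:1→0
  Δ5: y:0→1
  Δ6: n1:1→0
  (6Δ to stable)
t=3 Δ0: x=1 y=1 n1=0 p=1 v=1 r=0 q=1 z=0 u=1 n0=1 clk=1
  Δ1: clk:1→0
  (1Δ to stable)
t=4 Δ0: x=1 y=1 n1=0 p=1 v=1 r=0 q=1 z=0 u=1 n0=1 clk=0
  Δ1: clk:0→1
  Δ2: p:1→0
  Δ3: q:1→0
  Δ4: r:0→1
  Δ5: y:1→0
  Δ6: n1:0→1
  (6Δ to stable)
t=5 Δ0: x=1 y=0 n1=1 p=0 v=1 r=1 q=0 z=0 u=1 n0=1 clk=1
  Δ1: clk:1→0
  (1Δ to stable)
t=6 Δ0: x=1 y=0 n1=1 p=0 v=1 r=1 q=0 z=0 u=1 n0=1 clk=0
  Δ1: clk:0→1
  Δ2: p:0→1
  Δ3: q:0→1
  Δ4: r:1→0
  Δ5: y:0→1
  Δ6: n1:1→0
  (6Δ to stable)
t=7 Δ0: x=1 y=1 n1=0 p=1 v=1 r=0 q=1 z=0 u=1 n0=1 clk=1
  Δ1: clk:1→0
  (1Δ to stable)
t=8 Δ0: x=1 y=1 n1=0 p=1 v=1 r=0 q=1 z=0 u=1 n0=1 clk=0
  Δ1: clk:0→1
  Δ2: p:1→0
  Δ3: q:1→0
  Δ4: r:0→1
  Δ5: y:1→0
  Δ6: n1:0→1
  (6Δ to stable)
t=9 Δ0: x=1 y=0 n1=1 p=0 v=1 r=1 q=0 z=0 u=1 n0=1 clk=1
  Δ1: clk:1→0
  (1Δ to stable)
t=10 Δ0: x=1 y=0 n1=1 p=0 v=1 r=1 q=0 z=0 u=1 n0=1 clk=0
  Δ1: clk:0→1
  Δ2: p:0→1
  Δ3: q:0→1
  Δ4: r:1→0
  Δ5: y:0→1
  Δ6: n1:1→0
  (6Δ to stable)
t=11 Δ0: x=1 y=1 n1=0 p=1 v=1 r=0 q=1 z=0 u=1 n0=1 clk=1
  Δ1: clk:1→0
  (1Δ to stable)
t=12 Δ0: x=1 y=1 n1=0 p=1 v=1 r=0 q=1 z=0 u=1 n0=1 clk=0
  Δ1: clk:0→1
  Δ2: p:1→0
  Δ3: q:1→0
  Δ4: r:0→1
  Δ5: y:1→0
  Δ6: n1:0→1
  (6Δ to stable)
t=13 Δ0: x=1 y=0 n1=1 p=0 v=1 r=1 q=0 z=0 u=1 n0=1 clk=1
  Δ1: clk:1→0
  (1Δ to stable)
t=14 Δ0: x=1 y=0 n1=1 p=0 v=1 r=1 q=0 z=0 u=1 n0=1 clk=0
  Δ1: clk:0→1
  Δ2: p:0→1
  Δ3: q:0→1
  Δ4: r:1→0
  Δ5: y:0→1
  Δ6: n1:1→0
  (6Δ to stable)
t=15 Δ0: x=1 y=1 n1=0 p=1 v=1 r=0 q=1 z=0 u=1 n0=1 clk=1
  Δ1: clk:1→0
  (1Δ to stable)
t=16 Δ0: x=1 y=1 n1=0 p=1 v=1 r=0 q=1 z=0 u=1 n0=1 clk=0
  Δ1: clk:0→1
  Δ2: p:1→0
  Δ3: q:1→0
  Δ4: r:0→1
  Δ5: y:1→0
  Δ6: n1:0→1
  (6Δ to stable)
t=17 Δ0: x=1 y=0 n1=1 p=0 v=1 r=1 q=0 z=0 u=1 n0=1 clk=1
  Δ1: clk:1→0
  (1Δ to stable)
t=18 Δ0: x=1 y=0 n1=1 p=0 v=1 r=1 q=0 z=0 u=1 n0=1 clk=0
  Δ1: clk:0→1
  Δ2: p:0→1
  Δ3: q:0→1
  Δ4: r:1→0
  Δ5: y:0→1
  Δ6: n1:1→0
  (6Δ to stable)

1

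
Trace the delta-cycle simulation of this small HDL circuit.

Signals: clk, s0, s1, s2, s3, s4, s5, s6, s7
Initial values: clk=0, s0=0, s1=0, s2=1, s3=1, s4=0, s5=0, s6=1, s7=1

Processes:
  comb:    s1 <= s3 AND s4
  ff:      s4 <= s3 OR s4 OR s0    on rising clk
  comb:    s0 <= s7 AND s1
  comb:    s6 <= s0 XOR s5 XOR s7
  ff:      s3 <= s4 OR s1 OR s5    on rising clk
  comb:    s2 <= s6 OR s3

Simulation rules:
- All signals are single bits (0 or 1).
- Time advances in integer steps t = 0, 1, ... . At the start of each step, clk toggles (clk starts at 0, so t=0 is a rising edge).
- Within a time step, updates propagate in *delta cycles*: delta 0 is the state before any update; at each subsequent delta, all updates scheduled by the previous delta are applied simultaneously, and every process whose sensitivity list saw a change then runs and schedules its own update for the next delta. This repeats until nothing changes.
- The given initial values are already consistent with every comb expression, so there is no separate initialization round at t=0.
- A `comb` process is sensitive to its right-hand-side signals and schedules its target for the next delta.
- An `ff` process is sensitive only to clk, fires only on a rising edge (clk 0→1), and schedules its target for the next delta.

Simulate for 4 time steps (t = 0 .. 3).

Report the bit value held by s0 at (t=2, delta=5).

[bits: s0,s2,s6,s4,s1,s5,s3,s7,clk]
t=0: Δ0=011000110 Δ1=011000111 Δ2=011100011 | 2Δ
t=1: Δ0=011100011 Δ1=011100010 | 1Δ
t=2: Δ0=011100010 Δ1=011100011 Δ2=011100111 Δ3=011110111 Δ4=111110111 Δ5=110110111 | 5Δ
t=3: Δ0=110110111 Δ1=110110110 | 1Δ

1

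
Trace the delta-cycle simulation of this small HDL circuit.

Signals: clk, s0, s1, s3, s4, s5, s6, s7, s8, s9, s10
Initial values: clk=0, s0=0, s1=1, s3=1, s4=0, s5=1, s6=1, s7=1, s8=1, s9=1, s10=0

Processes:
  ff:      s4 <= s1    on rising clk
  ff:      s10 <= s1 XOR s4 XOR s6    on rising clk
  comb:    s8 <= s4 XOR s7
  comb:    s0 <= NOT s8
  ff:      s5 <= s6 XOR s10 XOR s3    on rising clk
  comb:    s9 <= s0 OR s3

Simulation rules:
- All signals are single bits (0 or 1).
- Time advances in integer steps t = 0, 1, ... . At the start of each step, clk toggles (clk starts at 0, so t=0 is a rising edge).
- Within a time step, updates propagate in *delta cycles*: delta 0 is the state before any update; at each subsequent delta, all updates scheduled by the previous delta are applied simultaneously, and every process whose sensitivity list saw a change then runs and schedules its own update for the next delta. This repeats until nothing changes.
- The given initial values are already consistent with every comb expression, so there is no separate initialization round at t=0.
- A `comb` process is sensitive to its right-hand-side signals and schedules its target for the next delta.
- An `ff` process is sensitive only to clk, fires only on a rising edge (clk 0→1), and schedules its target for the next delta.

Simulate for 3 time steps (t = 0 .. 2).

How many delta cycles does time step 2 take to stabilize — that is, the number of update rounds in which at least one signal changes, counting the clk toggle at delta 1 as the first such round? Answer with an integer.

2

t=0 Δ0: clk=0 s1=1 s8=1 s7=1 s3=1 s10=0 s5=1 s9=1 s4=0 s6=1 s0=0
  Δ1: clk:0→1
  Δ2: s5:1→0, s4:0→1
  Δ3: s8:1→0
  Δ4: s0:0→1
  (4Δ to stable)
t=1 Δ0: clk=1 s1=1 s8=0 s7=1 s3=1 s10=0 s5=0 s9=1 s4=1 s6=1 s0=1
  Δ1: clk:1→0
  (1Δ to stable)
t=2 Δ0: clk=0 s1=1 s8=0 s7=1 s3=1 s10=0 s5=0 s9=1 s4=1 s6=1 s0=1
  Δ1: clk:0→1
  Δ2: s10:0→1
  (2Δ to stable)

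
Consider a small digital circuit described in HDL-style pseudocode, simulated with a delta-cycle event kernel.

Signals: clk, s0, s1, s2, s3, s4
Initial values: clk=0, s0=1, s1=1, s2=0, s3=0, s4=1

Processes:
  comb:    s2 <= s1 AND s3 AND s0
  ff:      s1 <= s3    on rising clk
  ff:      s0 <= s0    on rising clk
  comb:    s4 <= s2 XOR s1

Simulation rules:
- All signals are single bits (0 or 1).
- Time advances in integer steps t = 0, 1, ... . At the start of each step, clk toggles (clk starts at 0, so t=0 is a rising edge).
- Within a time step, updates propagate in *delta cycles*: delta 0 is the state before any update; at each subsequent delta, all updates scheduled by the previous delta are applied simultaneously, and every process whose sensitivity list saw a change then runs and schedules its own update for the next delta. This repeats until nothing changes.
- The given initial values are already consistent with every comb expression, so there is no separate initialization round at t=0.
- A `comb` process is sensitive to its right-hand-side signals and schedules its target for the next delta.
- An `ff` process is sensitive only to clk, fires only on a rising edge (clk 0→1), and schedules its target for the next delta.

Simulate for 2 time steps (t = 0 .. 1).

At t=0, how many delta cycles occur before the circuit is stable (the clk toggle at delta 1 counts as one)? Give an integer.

t=0 Δ0: s4=1 s0=1 clk=0 s2=0 s1=1 s3=0
  Δ1: clk:0→1
  Δ2: s1:1→0
  Δ3: s4:1→0
  (3Δ to stable)
t=1 Δ0: s4=0 s0=1 clk=1 s2=0 s1=0 s3=0
  Δ1: clk:1→0
  (1Δ to stable)

3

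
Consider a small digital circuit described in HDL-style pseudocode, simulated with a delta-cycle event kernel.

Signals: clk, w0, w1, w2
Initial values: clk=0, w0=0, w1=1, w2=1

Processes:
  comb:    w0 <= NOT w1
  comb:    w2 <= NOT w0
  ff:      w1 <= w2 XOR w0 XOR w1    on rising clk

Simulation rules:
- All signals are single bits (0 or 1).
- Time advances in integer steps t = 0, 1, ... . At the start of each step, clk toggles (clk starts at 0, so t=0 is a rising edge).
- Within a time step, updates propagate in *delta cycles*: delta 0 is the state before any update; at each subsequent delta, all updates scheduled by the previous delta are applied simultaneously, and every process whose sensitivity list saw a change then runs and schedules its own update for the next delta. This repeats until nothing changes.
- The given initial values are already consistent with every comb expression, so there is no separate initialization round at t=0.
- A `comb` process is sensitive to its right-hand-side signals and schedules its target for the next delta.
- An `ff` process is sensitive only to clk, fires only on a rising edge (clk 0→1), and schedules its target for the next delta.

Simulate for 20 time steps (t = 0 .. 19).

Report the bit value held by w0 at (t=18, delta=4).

t=0 Δ0: w1=1 w0=0 w2=1 clk=0
  Δ1: clk:0→1
  Δ2: w1:1→0
  Δ3: w0:0→1
  Δ4: w2:1→0
  (4Δ to stable)
t=1 Δ0: w1=0 w0=1 w2=0 clk=1
  Δ1: clk:1→0
  (1Δ to stable)
t=2 Δ0: w1=0 w0=1 w2=0 clk=0
  Δ1: clk:0→1
  Δ2: w1:0→1
  Δ3: w0:1→0
  Δ4: w2:0→1
  (4Δ to stable)
t=3 Δ0: w1=1 w0=0 w2=1 clk=1
  Δ1: clk:1→0
  (1Δ to stable)
t=4 Δ0: w1=1 w0=0 w2=1 clk=0
  Δ1: clk:0→1
  Δ2: w1:1→0
  Δ3: w0:0→1
  Δ4: w2:1→0
  (4Δ to stable)
t=5 Δ0: w1=0 w0=1 w2=0 clk=1
  Δ1: clk:1→0
  (1Δ to stable)
t=6 Δ0: w1=0 w0=1 w2=0 clk=0
  Δ1: clk:0→1
  Δ2: w1:0→1
  Δ3: w0:1→0
  Δ4: w2:0→1
  (4Δ to stable)
t=7 Δ0: w1=1 w0=0 w2=1 clk=1
  Δ1: clk:1→0
  (1Δ to stable)
t=8 Δ0: w1=1 w0=0 w2=1 clk=0
  Δ1: clk:0→1
  Δ2: w1:1→0
  Δ3: w0:0→1
  Δ4: w2:1→0
  (4Δ to stable)
t=9 Δ0: w1=0 w0=1 w2=0 clk=1
  Δ1: clk:1→0
  (1Δ to stable)
t=10 Δ0: w1=0 w0=1 w2=0 clk=0
  Δ1: clk:0→1
  Δ2: w1:0→1
  Δ3: w0:1→0
  Δ4: w2:0→1
  (4Δ to stable)
t=11 Δ0: w1=1 w0=0 w2=1 clk=1
  Δ1: clk:1→0
  (1Δ to stable)
t=12 Δ0: w1=1 w0=0 w2=1 clk=0
  Δ1: clk:0→1
  Δ2: w1:1→0
  Δ3: w0:0→1
  Δ4: w2:1→0
  (4Δ to stable)
t=13 Δ0: w1=0 w0=1 w2=0 clk=1
  Δ1: clk:1→0
  (1Δ to stable)
t=14 Δ0: w1=0 w0=1 w2=0 clk=0
  Δ1: clk:0→1
  Δ2: w1:0→1
  Δ3: w0:1→0
  Δ4: w2:0→1
  (4Δ to stable)
t=15 Δ0: w1=1 w0=0 w2=1 clk=1
  Δ1: clk:1→0
  (1Δ to stable)
t=16 Δ0: w1=1 w0=0 w2=1 clk=0
  Δ1: clk:0→1
  Δ2: w1:1→0
  Δ3: w0:0→1
  Δ4: w2:1→0
  (4Δ to stable)
t=17 Δ0: w1=0 w0=1 w2=0 clk=1
  Δ1: clk:1→0
  (1Δ to stable)
t=18 Δ0: w1=0 w0=1 w2=0 clk=0
  Δ1: clk:0→1
  Δ2: w1:0→1
  Δ3: w0:1→0
  Δ4: w2:0→1
  (4Δ to stable)
t=19 Δ0: w1=1 w0=0 w2=1 clk=1
  Δ1: clk:1→0
  (1Δ to stable)

0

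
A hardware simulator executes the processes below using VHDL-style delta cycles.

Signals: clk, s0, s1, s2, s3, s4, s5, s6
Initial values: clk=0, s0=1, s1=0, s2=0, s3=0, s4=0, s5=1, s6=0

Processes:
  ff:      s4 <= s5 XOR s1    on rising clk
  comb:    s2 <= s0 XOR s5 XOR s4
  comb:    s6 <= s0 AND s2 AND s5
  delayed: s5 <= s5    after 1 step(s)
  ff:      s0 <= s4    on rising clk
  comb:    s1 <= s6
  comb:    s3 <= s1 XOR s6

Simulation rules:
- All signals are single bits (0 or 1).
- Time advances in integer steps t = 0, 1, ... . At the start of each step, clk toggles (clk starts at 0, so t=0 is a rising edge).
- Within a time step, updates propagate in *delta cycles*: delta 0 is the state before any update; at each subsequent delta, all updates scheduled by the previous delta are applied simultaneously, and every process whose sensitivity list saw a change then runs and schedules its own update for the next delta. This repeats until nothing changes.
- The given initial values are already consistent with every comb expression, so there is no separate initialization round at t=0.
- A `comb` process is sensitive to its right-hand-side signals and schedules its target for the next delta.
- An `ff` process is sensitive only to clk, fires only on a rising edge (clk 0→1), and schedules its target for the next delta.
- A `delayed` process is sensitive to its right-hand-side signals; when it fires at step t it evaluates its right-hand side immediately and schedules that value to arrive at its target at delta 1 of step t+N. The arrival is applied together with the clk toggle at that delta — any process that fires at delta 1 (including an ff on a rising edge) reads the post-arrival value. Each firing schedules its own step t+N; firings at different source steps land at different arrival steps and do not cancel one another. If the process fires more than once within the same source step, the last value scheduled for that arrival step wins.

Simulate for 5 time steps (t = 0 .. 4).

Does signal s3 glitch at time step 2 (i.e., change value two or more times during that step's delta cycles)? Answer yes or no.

yes

t0.Δ0 s4=0 s2=0 clk=0 s0=1 s5=1 s6=0 s3=0 s1=0
t0.Δ1 s4=0 s2=0 clk=1 s0=1 s5=1 s6=0 s3=0 s1=0
t0.Δ2 s4=1 s2=0 clk=1 s0=0 s5=1 s6=0 s3=0 s1=0
t1.Δ0 s4=1 s2=0 clk=1 s0=0 s5=1 s6=0 s3=0 s1=0
t1.Δ1 s4=1 s2=0 clk=0 s0=0 s5=1 s6=0 s3=0 s1=0
t2.Δ0 s4=1 s2=0 clk=0 s0=0 s5=1 s6=0 s3=0 s1=0
t2.Δ1 s4=1 s2=0 clk=1 s0=0 s5=1 s6=0 s3=0 s1=0
t2.Δ2 s4=1 s2=0 clk=1 s0=1 s5=1 s6=0 s3=0 s1=0
t2.Δ3 s4=1 s2=1 clk=1 s0=1 s5=1 s6=0 s3=0 s1=0
t2.Δ4 s4=1 s2=1 clk=1 s0=1 s5=1 s6=1 s3=0 s1=0
t2.Δ5 s4=1 s2=1 clk=1 s0=1 s5=1 s6=1 s3=1 s1=1
t2.Δ6 s4=1 s2=1 clk=1 s0=1 s5=1 s6=1 s3=0 s1=1
t3.Δ0 s4=1 s2=1 clk=1 s0=1 s5=1 s6=1 s3=0 s1=1
t3.Δ1 s4=1 s2=1 clk=0 s0=1 s5=1 s6=1 s3=0 s1=1
t4.Δ0 s4=1 s2=1 clk=0 s0=1 s5=1 s6=1 s3=0 s1=1
t4.Δ1 s4=1 s2=1 clk=1 s0=1 s5=1 s6=1 s3=0 s1=1
t4.Δ2 s4=0 s2=1 clk=1 s0=1 s5=1 s6=1 s3=0 s1=1
t4.Δ3 s4=0 s2=0 clk=1 s0=1 s5=1 s6=1 s3=0 s1=1
t4.Δ4 s4=0 s2=0 clk=1 s0=1 s5=1 s6=0 s3=0 s1=1
t4.Δ5 s4=0 s2=0 clk=1 s0=1 s5=1 s6=0 s3=1 s1=0
t4.Δ6 s4=0 s2=0 clk=1 s0=1 s5=1 s6=0 s3=0 s1=0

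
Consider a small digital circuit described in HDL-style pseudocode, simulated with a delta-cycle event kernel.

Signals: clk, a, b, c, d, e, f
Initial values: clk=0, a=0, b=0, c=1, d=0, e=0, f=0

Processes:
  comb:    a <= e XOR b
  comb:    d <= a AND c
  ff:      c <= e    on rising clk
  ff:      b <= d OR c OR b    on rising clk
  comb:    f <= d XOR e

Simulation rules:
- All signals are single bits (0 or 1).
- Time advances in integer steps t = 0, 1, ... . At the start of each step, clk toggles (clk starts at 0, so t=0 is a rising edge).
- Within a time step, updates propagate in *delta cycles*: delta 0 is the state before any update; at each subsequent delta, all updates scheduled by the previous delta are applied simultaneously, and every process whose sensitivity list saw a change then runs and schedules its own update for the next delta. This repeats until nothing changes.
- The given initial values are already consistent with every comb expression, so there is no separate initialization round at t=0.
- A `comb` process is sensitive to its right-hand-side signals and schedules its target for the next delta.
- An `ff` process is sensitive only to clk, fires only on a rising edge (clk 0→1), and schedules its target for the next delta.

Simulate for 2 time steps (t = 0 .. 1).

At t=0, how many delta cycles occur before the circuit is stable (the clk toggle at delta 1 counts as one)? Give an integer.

[bits: b,c,f,e,clk,d,a]
t=0: Δ0=0100000 Δ1=0100100 Δ2=1000100 Δ3=1000101 | 3Δ
t=1: Δ0=1000101 Δ1=1000001 | 1Δ

3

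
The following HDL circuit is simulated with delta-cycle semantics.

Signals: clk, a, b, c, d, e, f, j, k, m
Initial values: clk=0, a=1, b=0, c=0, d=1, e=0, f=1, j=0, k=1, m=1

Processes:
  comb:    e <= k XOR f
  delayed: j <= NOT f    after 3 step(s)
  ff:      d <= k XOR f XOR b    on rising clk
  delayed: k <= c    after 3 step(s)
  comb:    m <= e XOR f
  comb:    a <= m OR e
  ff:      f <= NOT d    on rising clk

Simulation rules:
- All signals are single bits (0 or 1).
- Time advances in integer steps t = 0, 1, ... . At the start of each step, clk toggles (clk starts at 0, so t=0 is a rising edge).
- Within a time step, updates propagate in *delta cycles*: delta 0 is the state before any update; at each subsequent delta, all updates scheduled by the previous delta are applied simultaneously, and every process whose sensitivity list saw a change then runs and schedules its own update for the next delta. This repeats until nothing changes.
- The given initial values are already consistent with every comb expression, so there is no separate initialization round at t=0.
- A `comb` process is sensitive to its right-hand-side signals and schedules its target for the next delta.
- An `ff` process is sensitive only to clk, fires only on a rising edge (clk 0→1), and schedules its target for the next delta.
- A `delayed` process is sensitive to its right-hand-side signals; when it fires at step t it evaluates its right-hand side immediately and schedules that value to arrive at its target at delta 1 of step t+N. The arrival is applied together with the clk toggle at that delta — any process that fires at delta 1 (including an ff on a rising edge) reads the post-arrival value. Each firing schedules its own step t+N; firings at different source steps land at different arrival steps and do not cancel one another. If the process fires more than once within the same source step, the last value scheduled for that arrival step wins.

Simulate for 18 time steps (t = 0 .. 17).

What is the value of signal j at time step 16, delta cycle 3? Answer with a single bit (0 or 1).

t=0 Δ0: m=1 k=1 j=0 clk=0 f=1 a=1 d=1 c=0 e=0 b=0
  Δ1: clk:0→1
  Δ2: f:1→0, d:1→0
  Δ3: m:1→0, e:0→1
  Δ4: m:0→1
  (4Δ to stable)
t=1 Δ0: m=1 k=1 j=0 clk=1 f=0 a=1 d=0 c=0 e=1 b=0
  Δ1: clk:1→0
  (1Δ to stable)
t=2 Δ0: m=1 k=1 j=0 clk=0 f=0 a=1 d=0 c=0 e=1 b=0
  Δ1: clk:0→1
  Δ2: f:0→1, d:0→1
  Δ3: m:1→0, e:1→0
  Δ4: m:0→1, a:1→0
  Δ5: a:0→1
  (5Δ to stable)
t=3 Δ0: m=1 k=1 j=0 clk=1 f=1 a=1 d=1 c=0 e=0 b=0
  Δ1: j:0→1, clk:1→0
  (1Δ to stable)
t=4 Δ0: m=1 k=1 j=1 clk=0 f=1 a=1 d=1 c=0 e=0 b=0
  Δ1: clk:0→1
  Δ2: f:1→0, d:1→0
  Δ3: m:1→0, e:0→1
  Δ4: m:0→1
  (4Δ to stable)
t=5 Δ0: m=1 k=1 j=1 clk=1 f=0 a=1 d=0 c=0 e=1 b=0
  Δ1: j:1→0, clk:1→0
  (1Δ to stable)
t=6 Δ0: m=1 k=1 j=0 clk=0 f=0 a=1 d=0 c=0 e=1 b=0
  Δ1: clk:0→1
  Δ2: f:0→1, d:0→1
  Δ3: m:1→0, e:1→0
  Δ4: m:0→1, a:1→0
  Δ5: a:0→1
  (5Δ to stable)
t=7 Δ0: m=1 k=1 j=0 clk=1 f=1 a=1 d=1 c=0 e=0 b=0
  Δ1: j:0→1, clk:1→0
  (1Δ to stable)
t=8 Δ0: m=1 k=1 j=1 clk=0 f=1 a=1 d=1 c=0 e=0 b=0
  Δ1: clk:0→1
  Δ2: f:1→0, d:1→0
  Δ3: m:1→0, e:0→1
  Δ4: m:0→1
  (4Δ to stable)
t=9 Δ0: m=1 k=1 j=1 clk=1 f=0 a=1 d=0 c=0 e=1 b=0
  Δ1: j:1→0, clk:1→0
  (1Δ to stable)
t=10 Δ0: m=1 k=1 j=0 clk=0 f=0 a=1 d=0 c=0 e=1 b=0
  Δ1: clk:0→1
  Δ2: f:0→1, d:0→1
  Δ3: m:1→0, e:1→0
  Δ4: m:0→1, a:1→0
  Δ5: a:0→1
  (5Δ to stable)
t=11 Δ0: m=1 k=1 j=0 clk=1 f=1 a=1 d=1 c=0 e=0 b=0
  Δ1: j:0→1, clk:1→0
  (1Δ to stable)
t=12 Δ0: m=1 k=1 j=1 clk=0 f=1 a=1 d=1 c=0 e=0 b=0
  Δ1: clk:0→1
  Δ2: f:1→0, d:1→0
  Δ3: m:1→0, e:0→1
  Δ4: m:0→1
  (4Δ to stable)
t=13 Δ0: m=1 k=1 j=1 clk=1 f=0 a=1 d=0 c=0 e=1 b=0
  Δ1: j:1→0, clk:1→0
  (1Δ to stable)
t=14 Δ0: m=1 k=1 j=0 clk=0 f=0 a=1 d=0 c=0 e=1 b=0
  Δ1: clk:0→1
  Δ2: f:0→1, d:0→1
  Δ3: m:1→0, e:1→0
  Δ4: m:0→1, a:1→0
  Δ5: a:0→1
  (5Δ to stable)
t=15 Δ0: m=1 k=1 j=0 clk=1 f=1 a=1 d=1 c=0 e=0 b=0
  Δ1: j:0→1, clk:1→0
  (1Δ to stable)
t=16 Δ0: m=1 k=1 j=1 clk=0 f=1 a=1 d=1 c=0 e=0 b=0
  Δ1: clk:0→1
  Δ2: f:1→0, d:1→0
  Δ3: m:1→0, e:0→1
  Δ4: m:0→1
  (4Δ to stable)
t=17 Δ0: m=1 k=1 j=1 clk=1 f=0 a=1 d=0 c=0 e=1 b=0
  Δ1: j:1→0, clk:1→0
  (1Δ to stable)

1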